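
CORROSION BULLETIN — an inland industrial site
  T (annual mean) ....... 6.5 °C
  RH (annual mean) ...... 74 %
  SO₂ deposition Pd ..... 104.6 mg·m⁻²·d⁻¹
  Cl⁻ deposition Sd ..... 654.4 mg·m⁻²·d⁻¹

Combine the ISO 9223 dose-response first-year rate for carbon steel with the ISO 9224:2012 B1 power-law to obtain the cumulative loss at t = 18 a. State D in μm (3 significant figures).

D(18) = 618 μm

carbon steel: T≤10 °C ⇒ hinge +0.150·(6.5−10) = -0.5250
  sulphur-dioxide contribution → 51.63 μm/a
  chloride contribution → 84.7 μm/a
  ⇒ r_corr(carbon steel) = 136.3 μm/a
Long-term exponent b (ISO 9224 Table 2, B1) = 0.523
  D(18) = 136.3 × 18^0.523 = 136.3 × 4.534 = 618.1 μm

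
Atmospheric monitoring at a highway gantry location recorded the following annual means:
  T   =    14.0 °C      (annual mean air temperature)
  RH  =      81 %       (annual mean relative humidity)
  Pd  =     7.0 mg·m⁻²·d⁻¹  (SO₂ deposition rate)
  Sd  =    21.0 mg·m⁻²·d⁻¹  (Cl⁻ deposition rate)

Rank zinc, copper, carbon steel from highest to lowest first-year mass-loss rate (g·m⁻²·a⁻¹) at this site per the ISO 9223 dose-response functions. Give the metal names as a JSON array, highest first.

["carbon steel", "copper", "zinc"]

zinc: T>10 °C ⇒ hinge -0.071·(14.0−10) = -0.2840
  SO₂ term: 0.0129·7.0^0.44·exp(0.046·81-0.2840) = 0.949
  Sd branch = 0.0175·Sd^0.57·e^(0.008·RH+0.085·T) = 0.6236 μm/a
  r_corr = 0.949 + 0.6236 = 1.573 μm/a
  mass loss = 1.573 μm/a × 7.14 g/cm³ = 11.23 g·m⁻²·a⁻¹
copper: temperature factor f = -0.080·(4.0) = -0.3200
  Pd branch = 0.0053·Pd^0.26·e^(0.059·RH+f) = 0.7595 μm/a
  Sd branch = 0.01025·Sd^0.27·e^(0.036·RH+0.049·T) = 0.8552 μm/a
  r_corr = 0.7595 + 0.8552 = 1.615 μm/a
  mass loss = 1.615 μm/a × 8.96 g/cm³ = 14.47 g·m⁻²·a⁻¹
carbon steel: temperature factor f = -0.054·(4.0) = -0.2160
  SO₂ term: 1.77·7.0^0.52·exp(0.02·81-0.2160) = 19.82
  Sd branch = 0.102·Sd^0.62·e^(0.033·RH+0.04·T) = 17.08 μm/a
  sum: 19.82 + 17.08 → r_corr = 36.9 μm/a
  mass loss = 36.9 μm/a × 7.85 g/cm³ = 289.7 g·m⁻²·a⁻¹
Ordering by g·m⁻²·a⁻¹: carbon steel (290) > copper (14.5) > zinc (11.2)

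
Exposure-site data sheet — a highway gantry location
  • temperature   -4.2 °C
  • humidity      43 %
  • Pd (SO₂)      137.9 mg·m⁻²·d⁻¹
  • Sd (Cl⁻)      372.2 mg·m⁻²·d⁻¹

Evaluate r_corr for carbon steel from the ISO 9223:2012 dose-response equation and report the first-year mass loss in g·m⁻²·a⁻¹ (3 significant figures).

r_corr = 160 g·m⁻²·a⁻¹

carbon steel: f(T) = +0.150·(T−10) [T≤10 °C] = -2.1300
  SO₂ term: 1.77·137.9^0.52·exp(0.02·43-2.1300) = 6.442
  Sd branch = 0.102·Sd^0.62·e^(0.033·RH+0.04·T) = 13.99 μm/a
  r_corr = 6.442 + 13.99 = 20.43 μm/a
Convert to mass loss: 20.43 μm/a × 7.85 g/cm³ = 160.4 g·m⁻²·a⁻¹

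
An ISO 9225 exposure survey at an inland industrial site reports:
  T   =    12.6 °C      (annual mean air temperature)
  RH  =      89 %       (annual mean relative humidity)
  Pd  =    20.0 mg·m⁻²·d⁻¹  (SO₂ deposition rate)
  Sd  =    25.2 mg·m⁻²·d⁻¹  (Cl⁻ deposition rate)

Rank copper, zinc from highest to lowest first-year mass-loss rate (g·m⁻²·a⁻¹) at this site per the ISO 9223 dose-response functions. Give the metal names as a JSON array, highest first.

["copper", "zinc"]

copper: T>10 °C ⇒ hinge -0.080·(12.6−10) = -0.2080
  SO₂ term: 0.0053·20.0^0.26·exp(0.059·89-0.2080) = 1.789
  Cl⁻ term: 0.01025·25.2^0.27·exp(0.036·89+0.049·12.6) = 1.119
  sum: 1.789 + 1.119 → r_corr = 2.908 μm/a
  mass loss = 2.908 μm/a × 8.96 g/cm³ = 26.06 g·m⁻²·a⁻¹
zinc: T>10 °C ⇒ hinge -0.071·(12.6−10) = -0.1846
  SO₂ term: 0.0129·20.0^0.44·exp(0.046·89-0.1846) = 2.404
  Sd branch = 0.0175·Sd^0.57·e^(0.008·RH+0.085·T) = 0.6549 μm/a
  sum: 2.404 + 0.6549 → r_corr = 3.059 μm/a
  mass loss = 3.059 μm/a × 7.14 g/cm³ = 21.84 g·m⁻²·a⁻¹
Ordering by g·m⁻²·a⁻¹: copper (26.1) > zinc (21.8)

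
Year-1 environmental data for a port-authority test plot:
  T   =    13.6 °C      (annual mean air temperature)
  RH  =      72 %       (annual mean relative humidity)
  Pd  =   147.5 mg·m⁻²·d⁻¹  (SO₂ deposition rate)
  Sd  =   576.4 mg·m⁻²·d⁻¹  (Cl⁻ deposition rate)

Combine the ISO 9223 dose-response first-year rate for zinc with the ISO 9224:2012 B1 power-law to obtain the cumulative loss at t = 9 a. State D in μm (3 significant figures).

D(9) = 36.8 μm

zinc: temperature factor f = -0.071·(3.6) = -0.2556
  sulphur-dioxide contribution → 2.467 μm/a
  chloride contribution → 3.706 μm/a
  ⇒ r_corr(zinc) = 6.173 μm/a
ISO 9224: D(t) = r_corr · t^b with b = 0.813 (zinc, B1)
  D(9) = 6.173 × 9^0.813 = 6.173 × 5.968 = 36.84 μm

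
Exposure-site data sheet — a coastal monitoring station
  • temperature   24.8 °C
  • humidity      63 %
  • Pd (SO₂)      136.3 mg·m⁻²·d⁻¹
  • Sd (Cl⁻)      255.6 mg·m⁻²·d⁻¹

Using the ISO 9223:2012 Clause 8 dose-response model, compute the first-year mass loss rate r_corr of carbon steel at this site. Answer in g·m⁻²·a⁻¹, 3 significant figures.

r_corr = 821 g·m⁻²·a⁻¹

carbon steel: T>10 °C ⇒ hinge -0.054·(24.8−10) = -0.7992
  SO₂ term: 1.77·136.3^0.52·exp(0.02·63-0.7992) = 36.14
  Sd branch = 0.102·Sd^0.62·e^(0.033·RH+0.04·T) = 68.39 μm/a
  r_corr = 36.14 + 68.39 = 104.5 μm/a
Convert to mass loss: 104.5 μm/a × 7.85 g/cm³ = 820.6 g·m⁻²·a⁻¹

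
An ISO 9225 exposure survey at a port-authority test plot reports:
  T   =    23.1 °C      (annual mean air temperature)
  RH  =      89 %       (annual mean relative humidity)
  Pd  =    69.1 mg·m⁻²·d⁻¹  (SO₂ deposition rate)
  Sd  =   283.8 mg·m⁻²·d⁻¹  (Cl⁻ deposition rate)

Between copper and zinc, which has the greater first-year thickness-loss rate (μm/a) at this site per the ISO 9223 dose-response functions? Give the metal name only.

zinc

copper: f(T) = -0.080·(T−10) [T>10 °C] = -1.0480
  Pd branch = 0.0053·Pd^0.26·e^(0.059·RH+f) = 1.066 μm/a
  Sd branch = 0.01025·Sd^0.27·e^(0.036·RH+0.049·T) = 3.598 μm/a
  sum: 1.066 + 3.598 → r_corr = 4.665 μm/a
zinc: f(T) = -0.071·(T−10) [T>10 °C] = -0.9301
  SO₂ term: 0.0129·69.1^0.44·exp(0.046·89-0.9301) = 1.968
  Sd branch = 0.0175·Sd^0.57·e^(0.008·RH+0.085·T) = 6.356 μm/a
  sum: 1.968 + 6.356 → r_corr = 8.324 μm/a
Ordering by μm/a: zinc (8.32) > copper (4.66)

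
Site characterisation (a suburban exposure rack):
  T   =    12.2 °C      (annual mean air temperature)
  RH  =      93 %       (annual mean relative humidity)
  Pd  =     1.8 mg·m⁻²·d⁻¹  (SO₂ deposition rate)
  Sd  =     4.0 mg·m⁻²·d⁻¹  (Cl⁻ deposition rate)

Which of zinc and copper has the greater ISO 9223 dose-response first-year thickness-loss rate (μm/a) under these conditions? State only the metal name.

copper

zinc: f(T) = -0.071·(T−10) [T>10 °C] = -0.1562
  Pd branch = 0.0129·Pd^0.44·e^(0.046·RH+f) = 1.03 μm/a
  Sd branch = 0.0175·Sd^0.57·e^(0.008·RH+0.085·T) = 0.2289 μm/a
  sum: 1.03 + 0.2289 → r_corr = 1.259 μm/a
copper: temperature factor f = -0.080·(2.2) = -0.1760
  SO₂ term: 0.0053·1.8^0.26·exp(0.059·93-0.1760) = 1.251
  Sd branch = 0.01025·Sd^0.27·e^(0.036·RH+0.049·T) = 0.7708 μm/a
  sum: 1.251 + 0.7708 → r_corr = 2.022 μm/a
Ordering by μm/a: copper (2.02) > zinc (1.26)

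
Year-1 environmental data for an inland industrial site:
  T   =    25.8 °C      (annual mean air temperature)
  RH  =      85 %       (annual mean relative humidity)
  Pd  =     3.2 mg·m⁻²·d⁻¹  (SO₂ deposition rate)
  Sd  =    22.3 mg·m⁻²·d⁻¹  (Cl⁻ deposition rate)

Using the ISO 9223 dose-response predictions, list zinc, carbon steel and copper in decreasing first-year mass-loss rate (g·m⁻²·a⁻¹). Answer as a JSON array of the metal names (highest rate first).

zinc: f(T) = -0.071·(T−10) [T>10 °C] = -1.1218
  Pd branch = 0.0129·Pd^0.44·e^(0.046·RH+f) = 0.3497 μm/a
  Cl⁻ term: 0.0175·22.3^0.57·exp(0.008·85+0.085·25.8) = 1.817
  r_corr = 0.3497 + 1.817 = 2.167 μm/a
  mass loss = 2.167 μm/a × 7.14 g/cm³ = 15.47 g·m⁻²·a⁻¹
carbon steel: T>10 °C ⇒ hinge -0.054·(25.8−10) = -0.8532
  SO₂ term: 1.77·3.2^0.52·exp(0.02·85-0.8532) = 7.558
  Cl⁻ term: 0.102·22.3^0.62·exp(0.033·85+0.04·25.8) = 32.43
  r_corr = 7.558 + 32.43 = 39.99 μm/a
  mass loss = 39.99 μm/a × 7.85 g/cm³ = 313.9 g·m⁻²·a⁻¹
copper: temperature factor f = -0.080·(15.8) = -1.2640
  Pd branch = 0.0053·Pd^0.26·e^(0.059·RH+f) = 0.3052 μm/a
  Cl⁻ term: 0.01025·22.3^0.27·exp(0.036·85+0.049·25.8) = 1.79
  r_corr = 0.3052 + 1.79 = 2.095 μm/a
  mass loss = 2.095 μm/a × 8.96 g/cm³ = 18.77 g·m⁻²·a⁻¹
Ordering by g·m⁻²·a⁻¹: carbon steel (314) > copper (18.8) > zinc (15.5)

["carbon steel", "copper", "zinc"]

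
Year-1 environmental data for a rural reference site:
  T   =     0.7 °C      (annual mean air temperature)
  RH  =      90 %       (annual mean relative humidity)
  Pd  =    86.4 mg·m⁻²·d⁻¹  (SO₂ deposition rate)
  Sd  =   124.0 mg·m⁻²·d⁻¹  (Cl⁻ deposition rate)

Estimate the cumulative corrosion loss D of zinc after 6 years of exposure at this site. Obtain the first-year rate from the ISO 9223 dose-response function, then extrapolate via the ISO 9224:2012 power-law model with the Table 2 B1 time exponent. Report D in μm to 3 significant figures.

zinc: T≤10 °C ⇒ hinge +0.038·(0.7−10) = -0.3534
  Pd branch = 0.0129·Pd^0.44·e^(0.046·RH+f) = 4.047 μm/a
  Sd branch = 0.0175·Sd^0.57·e^(0.008·RH+0.085·T) = 0.5954 μm/a
  r_corr = 4.047 + 0.5954 = 4.643 μm/a
ISO 9224: D(t) = r_corr · t^b with b = 0.813 (zinc, B1)
  D(6) = 4.643 × 6^0.813 = 4.643 × 4.292 = 19.93 μm

D(6) = 19.9 μm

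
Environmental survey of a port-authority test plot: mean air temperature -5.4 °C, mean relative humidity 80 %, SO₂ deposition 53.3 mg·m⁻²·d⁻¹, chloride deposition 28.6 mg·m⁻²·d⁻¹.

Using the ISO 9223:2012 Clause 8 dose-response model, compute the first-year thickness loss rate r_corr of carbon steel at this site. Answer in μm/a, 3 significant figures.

carbon steel: temperature factor f = +0.150·(-15.4) = -2.3100
  sulphur-dioxide contribution → 6.879 μm/a
  chloride contribution → 9.21 μm/a
  total first-year rate 16.09 μm/a

r_corr = 16.1 μm/a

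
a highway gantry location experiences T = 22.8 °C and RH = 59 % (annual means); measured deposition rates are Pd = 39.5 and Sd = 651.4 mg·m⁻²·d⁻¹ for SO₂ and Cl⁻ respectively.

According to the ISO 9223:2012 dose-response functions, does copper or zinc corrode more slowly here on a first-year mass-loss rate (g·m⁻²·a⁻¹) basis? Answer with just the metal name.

copper: f(T) = -0.080·(T−10) [T>10 °C] = -1.0240
  Pd branch = 0.0053·Pd^0.26·e^(0.059·RH+f) = 0.1609 μm/a
  Sd branch = 0.01025·Sd^0.27·e^(0.036·RH+0.049·T) = 1.507 μm/a
  r_corr = 0.1609 + 1.507 = 1.668 μm/a
  mass loss = 1.668 μm/a × 8.96 g/cm³ = 14.94 g·m⁻²·a⁻¹
zinc: T>10 °C ⇒ hinge -0.071·(22.8−10) = -0.9088
  Pd branch = 0.0129·Pd^0.44·e^(0.046·RH+f) = 0.3954 μm/a
  Cl⁻ term: 0.0175·651.4^0.57·exp(0.008·59+0.085·22.8) = 7.827
  sum: 0.3954 + 7.827 → r_corr = 8.222 μm/a
  mass loss = 8.222 μm/a × 7.14 g/cm³ = 58.71 g·m⁻²·a⁻¹
Ordering by g·m⁻²·a⁻¹: zinc (58.7) > copper (14.9)

copper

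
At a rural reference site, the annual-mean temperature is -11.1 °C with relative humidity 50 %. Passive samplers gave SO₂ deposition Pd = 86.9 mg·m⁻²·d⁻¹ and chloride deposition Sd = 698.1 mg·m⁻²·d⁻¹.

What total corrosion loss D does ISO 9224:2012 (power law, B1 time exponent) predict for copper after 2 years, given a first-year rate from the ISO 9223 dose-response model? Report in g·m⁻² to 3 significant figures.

D(2) = 3.32 g·m⁻²

copper: f(T) = +0.126·(T−10) [T≤10 °C] = -2.6586
  Pd branch = 0.0053·Pd^0.26·e^(0.059·RH+f) = 0.02265 μm/a
  Cl⁻ term: 0.01025·698.1^0.27·exp(0.036·50+0.049·-11.1) = 0.2109
  r_corr = 0.02265 + 0.2109 = 0.2336 μm/a
ISO 9224: D(t) = r_corr · t^b with b = 0.667 (copper, B1)
  D(2) = 0.2336 × 2^0.667 = 0.2336 × 1.588 = 0.3708 μm
  Mass loss = 0.3708 μm × 8.96 g/cm³ = 3.323 g·m⁻²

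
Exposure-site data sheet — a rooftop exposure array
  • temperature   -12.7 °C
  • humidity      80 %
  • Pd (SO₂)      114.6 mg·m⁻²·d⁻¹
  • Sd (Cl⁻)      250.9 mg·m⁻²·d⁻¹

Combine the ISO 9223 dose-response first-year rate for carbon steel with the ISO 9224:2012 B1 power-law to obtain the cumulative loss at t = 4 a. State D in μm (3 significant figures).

D(4) = 61.7 μm

carbon steel: temperature factor f = +0.150·(-22.7) = -3.4050
  sulphur-dioxide contribution → 3.426 μm/a
  chloride contribution → 26.44 μm/a
  total first-year rate 29.86 μm/a
Power-law: D(4) = r_corr · 4^0.523
  D(4) = 29.86 × 4^0.523 = 29.86 × 2.065 = 61.66 μm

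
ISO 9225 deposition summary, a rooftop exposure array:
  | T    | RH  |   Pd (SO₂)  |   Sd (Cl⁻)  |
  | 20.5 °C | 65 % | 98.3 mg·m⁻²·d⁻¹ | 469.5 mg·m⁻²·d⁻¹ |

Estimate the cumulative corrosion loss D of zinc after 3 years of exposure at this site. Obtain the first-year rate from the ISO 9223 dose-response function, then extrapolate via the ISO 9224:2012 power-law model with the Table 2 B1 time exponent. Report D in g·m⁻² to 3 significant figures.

D(3) = 114 g·m⁻²

zinc: T>10 °C ⇒ hinge -0.071·(20.5−10) = -0.7455
  SO₂ term: 0.0129·98.3^0.44·exp(0.046·65-0.7455) = 0.9164
  Sd branch = 0.0175·Sd^0.57·e^(0.008·RH+0.085·T) = 5.604 μm/a
  r_corr = 0.9164 + 5.604 = 6.52 μm/a
ISO 9224: D(t) = r_corr · t^b with b = 0.813 (zinc, B1)
  D(3) = 6.52 × 3^0.813 = 6.52 × 2.443 = 15.93 μm
  Mass loss = 15.93 μm × 7.14 g/cm³ = 113.7 g·m⁻²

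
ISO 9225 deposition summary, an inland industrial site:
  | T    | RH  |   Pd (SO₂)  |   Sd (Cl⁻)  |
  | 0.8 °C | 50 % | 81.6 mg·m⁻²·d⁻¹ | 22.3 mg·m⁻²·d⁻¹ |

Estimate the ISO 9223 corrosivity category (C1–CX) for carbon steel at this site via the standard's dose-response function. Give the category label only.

carbon steel: temperature factor f = +0.150·(-9.2) = -1.3800
  sulphur-dioxide contribution → 11.94 μm/a
  chloride contribution → 3.759 μm/a
  ⇒ r_corr(carbon steel) = 15.7 μm/a
ISO 9223 Table 2 (carbon steel): 1.3 < 15.7 ≤ 25 μm/a ⇒ C2

C2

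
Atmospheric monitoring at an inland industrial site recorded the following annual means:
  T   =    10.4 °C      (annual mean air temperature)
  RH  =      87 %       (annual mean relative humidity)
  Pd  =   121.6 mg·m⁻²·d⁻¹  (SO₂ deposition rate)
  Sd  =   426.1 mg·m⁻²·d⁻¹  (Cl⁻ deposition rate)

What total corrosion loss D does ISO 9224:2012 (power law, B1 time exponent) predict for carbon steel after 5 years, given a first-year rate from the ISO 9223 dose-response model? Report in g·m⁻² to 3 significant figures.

carbon steel: f(T) = -0.054·(T−10) [T>10 °C] = -0.0216
  sulphur-dioxide contribution → 119.8 μm/a
  chloride contribution → 116.5 μm/a
  total first-year rate 236.3 μm/a
ISO 9224: D(t) = r_corr · t^b with b = 0.523 (carbon steel, B1)
  D(5) = 236.3 × 5^0.523 = 236.3 × 2.32 = 548.4 μm
  Mass loss = 548.4 μm × 7.85 g/cm³ = 4305 g·m⁻²

D(5) = 4.30e+03 g·m⁻²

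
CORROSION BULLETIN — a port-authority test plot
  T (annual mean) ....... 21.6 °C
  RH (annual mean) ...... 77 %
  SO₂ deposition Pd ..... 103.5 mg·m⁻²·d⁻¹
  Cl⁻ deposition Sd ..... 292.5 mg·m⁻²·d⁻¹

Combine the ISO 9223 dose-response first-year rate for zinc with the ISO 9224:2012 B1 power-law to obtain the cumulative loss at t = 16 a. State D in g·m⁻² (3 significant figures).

zinc: T>10 °C ⇒ hinge -0.071·(21.6−10) = -0.8236
  sulphur-dioxide contribution → 1.506 μm/a
  chloride contribution → 5.172 μm/a
  total first-year rate 6.677 μm/a
ISO 9224: D(t) = r_corr · t^b with b = 0.813 (zinc, B1)
  D(16) = 6.677 × 16^0.813 = 6.677 × 9.527 = 63.61 μm
  Mass loss = 63.61 μm × 7.14 g/cm³ = 454.2 g·m⁻²

D(16) = 454 g·m⁻²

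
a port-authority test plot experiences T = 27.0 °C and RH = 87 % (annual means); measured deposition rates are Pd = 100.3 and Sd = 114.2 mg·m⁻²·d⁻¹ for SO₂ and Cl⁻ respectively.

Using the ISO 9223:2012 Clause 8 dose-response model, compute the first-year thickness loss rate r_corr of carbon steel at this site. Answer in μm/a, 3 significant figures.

r_corr = 144 μm/a

carbon steel: temperature factor f = -0.054·(17.0) = -0.9180
  SO₂ term: 1.77·100.3^0.52·exp(0.02·87-0.9180) = 44.22
  Cl⁻ term: 0.102·114.2^0.62·exp(0.033·87+0.04·27.0) = 100.1
  r_corr = 44.22 + 100.1 = 144.3 μm/a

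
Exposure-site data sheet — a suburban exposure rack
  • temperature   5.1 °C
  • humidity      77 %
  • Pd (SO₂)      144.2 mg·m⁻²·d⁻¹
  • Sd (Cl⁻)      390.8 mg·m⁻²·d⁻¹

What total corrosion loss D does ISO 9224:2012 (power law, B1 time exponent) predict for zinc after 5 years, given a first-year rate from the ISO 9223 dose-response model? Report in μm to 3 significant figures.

zinc: T≤10 °C ⇒ hinge +0.038·(5.1−10) = -0.1862
  Pd branch = 0.0129·Pd^0.44·e^(0.046·RH+f) = 3.296 μm/a
  Sd branch = 0.0175·Sd^0.57·e^(0.008·RH+0.085·T) = 1.501 μm/a
  r_corr = 3.296 + 1.501 = 4.796 μm/a
ISO 9224: D(t) = r_corr · t^b with b = 0.813 (zinc, B1)
  D(5) = 4.796 × 5^0.813 = 4.796 × 3.701 = 17.75 μm

D(5) = 17.7 μm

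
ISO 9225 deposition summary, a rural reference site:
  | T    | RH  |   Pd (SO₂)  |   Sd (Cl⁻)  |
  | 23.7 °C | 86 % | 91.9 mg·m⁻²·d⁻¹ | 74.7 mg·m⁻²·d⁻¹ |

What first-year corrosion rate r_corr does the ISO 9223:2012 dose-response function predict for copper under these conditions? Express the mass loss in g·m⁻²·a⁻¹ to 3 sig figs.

r_corr = 29.0 g·m⁻²·a⁻¹

copper: temperature factor f = -0.080·(13.7) = -1.0960
  sulphur-dioxide contribution → 0.917 μm/a
  chloride contribution → 2.32 μm/a
  total first-year rate 3.237 μm/a
Convert to mass loss: 3.237 μm/a × 8.96 g/cm³ = 29 g·m⁻²·a⁻¹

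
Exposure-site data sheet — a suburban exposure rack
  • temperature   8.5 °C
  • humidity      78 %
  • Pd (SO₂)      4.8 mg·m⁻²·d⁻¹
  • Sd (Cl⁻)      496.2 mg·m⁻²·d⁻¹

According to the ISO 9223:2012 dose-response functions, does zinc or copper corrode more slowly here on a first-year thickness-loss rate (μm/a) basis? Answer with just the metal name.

copper

zinc: temperature factor f = +0.038·(-1.5) = -0.0570
  SO₂ term: 0.0129·4.8^0.44·exp(0.046·78-0.0570) = 0.8787
  Sd branch = 0.0175·Sd^0.57·e^(0.008·RH+0.085·T) = 2.314 μm/a
  sum: 0.8787 + 2.314 → r_corr = 3.193 μm/a
copper: f(T) = +0.126·(T−10) [T≤10 °C] = -0.1890
  Pd branch = 0.0053·Pd^0.26·e^(0.059·RH+f) = 0.6576 μm/a
  Cl⁻ term: 0.01025·496.2^0.27·exp(0.036·78+0.049·8.5) = 1.377
  sum: 0.6576 + 1.377 → r_corr = 2.035 μm/a
Ordering by μm/a: zinc (3.19) > copper (2.03)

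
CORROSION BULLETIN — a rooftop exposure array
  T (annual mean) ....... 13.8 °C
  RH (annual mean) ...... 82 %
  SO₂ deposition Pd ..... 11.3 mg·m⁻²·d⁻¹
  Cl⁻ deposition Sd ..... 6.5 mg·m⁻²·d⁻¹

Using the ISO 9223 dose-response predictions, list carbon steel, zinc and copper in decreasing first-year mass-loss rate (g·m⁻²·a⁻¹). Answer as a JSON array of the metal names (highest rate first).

["carbon steel", "copper", "zinc"]

carbon steel: T>10 °C ⇒ hinge -0.054·(13.8−10) = -0.2052
  sulphur-dioxide contribution → 26.22 μm/a
  chloride contribution → 8.463 μm/a
  ⇒ r_corr(carbon steel) = 34.69 μm/a
  mass loss = 34.69 μm/a × 7.85 g/cm³ = 272.3 g·m⁻²·a⁻¹
zinc: f(T) = -0.071·(T−10) [T>10 °C] = -0.2698
  sulphur-dioxide contribution → 1.244 μm/a
  chloride contribution → 0.3168 μm/a
  ⇒ r_corr(zinc) = 1.561 μm/a
  mass loss = 1.561 μm/a × 7.14 g/cm³ = 11.15 g·m⁻²·a⁻¹
copper: f(T) = -0.080·(T−10) [T>10 °C] = -0.3040
  sulphur-dioxide contribution → 0.9272 μm/a
  chloride contribution → 0.6396 μm/a
  ⇒ r_corr(copper) = 1.567 μm/a
  mass loss = 1.567 μm/a × 8.96 g/cm³ = 14.04 g·m⁻²·a⁻¹
Ordering by g·m⁻²·a⁻¹: carbon steel (272) > copper (14) > zinc (11.1)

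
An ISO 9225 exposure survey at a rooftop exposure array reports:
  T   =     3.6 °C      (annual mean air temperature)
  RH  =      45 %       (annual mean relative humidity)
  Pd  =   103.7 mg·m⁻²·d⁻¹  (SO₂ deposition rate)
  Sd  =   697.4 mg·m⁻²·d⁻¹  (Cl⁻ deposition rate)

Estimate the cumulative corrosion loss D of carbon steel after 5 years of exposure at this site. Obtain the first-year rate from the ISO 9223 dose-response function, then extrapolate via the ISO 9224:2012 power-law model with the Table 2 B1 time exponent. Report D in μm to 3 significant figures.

D(5) = 113 μm

carbon steel: T≤10 °C ⇒ hinge +0.150·(3.6−10) = -0.9600
  Pd branch = 1.77·Pd^0.52·e^(0.02·RH+f) = 18.63 μm/a
  Sd branch = 0.102·Sd^0.62·e^(0.033·RH+0.04·T) = 30.13 μm/a
  r_corr = 18.63 + 30.13 = 48.76 μm/a
ISO 9224: D(t) = r_corr · t^b with b = 0.523 (carbon steel, B1)
  D(5) = 48.76 × 5^0.523 = 48.76 × 2.32 = 113.1 μm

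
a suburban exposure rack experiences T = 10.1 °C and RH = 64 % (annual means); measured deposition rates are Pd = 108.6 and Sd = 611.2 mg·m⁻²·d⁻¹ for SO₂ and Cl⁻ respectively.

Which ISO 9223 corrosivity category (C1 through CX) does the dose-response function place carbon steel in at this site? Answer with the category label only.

C5

carbon steel: f(T) = -0.054·(T−10) [T>10 °C] = -0.0054
  sulphur-dioxide contribution → 72.47 μm/a
  chloride contribution → 67.41 μm/a
  ⇒ r_corr(carbon steel) = 139.9 μm/a
140 μm/a falls in (80, 200] for carbon steel → category C5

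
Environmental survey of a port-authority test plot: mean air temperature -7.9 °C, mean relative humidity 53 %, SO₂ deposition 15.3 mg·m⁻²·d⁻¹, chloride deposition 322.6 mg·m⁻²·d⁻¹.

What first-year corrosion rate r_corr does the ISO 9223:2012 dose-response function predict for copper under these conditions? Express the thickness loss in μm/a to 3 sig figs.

copper: T≤10 °C ⇒ hinge +0.126·(-7.9−10) = -2.2554
  sulphur-dioxide contribution → 0.02575 μm/a
  chloride contribution → 0.2231 μm/a
  total first-year rate 0.2489 μm/a

r_corr = 0.249 μm/a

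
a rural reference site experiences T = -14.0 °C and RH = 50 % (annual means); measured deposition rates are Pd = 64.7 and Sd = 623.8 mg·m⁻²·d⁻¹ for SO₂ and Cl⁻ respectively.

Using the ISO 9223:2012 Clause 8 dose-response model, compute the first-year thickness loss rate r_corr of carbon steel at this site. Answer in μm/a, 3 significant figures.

carbon steel: f(T) = +0.150·(T−10) [T≤10 °C] = -3.6000
  Pd branch = 1.77·Pd^0.52·e^(0.02·RH+f) = 1.149 μm/a
  Sd branch = 0.102·Sd^0.62·e^(0.033·RH+0.04·T) = 16.4 μm/a
  sum: 1.149 + 16.4 → r_corr = 17.55 μm/a

r_corr = 17.6 μm/a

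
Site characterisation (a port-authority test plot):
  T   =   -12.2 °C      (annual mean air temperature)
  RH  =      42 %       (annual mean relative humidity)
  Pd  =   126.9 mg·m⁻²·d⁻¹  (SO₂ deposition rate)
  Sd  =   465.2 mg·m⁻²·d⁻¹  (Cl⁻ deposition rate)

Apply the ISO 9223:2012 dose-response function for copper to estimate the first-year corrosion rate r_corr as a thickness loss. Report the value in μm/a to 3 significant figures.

r_corr = 0.148 μm/a

copper: f(T) = +0.126·(T−10) [T≤10 °C] = -2.7972
  sulphur-dioxide contribution → 0.01357 μm/a
  chloride contribution → 0.1343 μm/a
  ⇒ r_corr(copper) = 0.1479 μm/a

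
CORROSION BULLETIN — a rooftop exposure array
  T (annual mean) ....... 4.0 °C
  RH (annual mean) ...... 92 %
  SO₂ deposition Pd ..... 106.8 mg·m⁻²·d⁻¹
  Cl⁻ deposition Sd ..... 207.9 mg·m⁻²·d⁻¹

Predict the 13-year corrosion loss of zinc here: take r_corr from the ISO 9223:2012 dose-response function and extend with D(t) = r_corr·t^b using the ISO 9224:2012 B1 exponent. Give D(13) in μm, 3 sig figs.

zinc: temperature factor f = +0.038·(-6.0) = -0.2280
  Pd branch = 0.0129·Pd^0.44·e^(0.046·RH+f) = 5.522 μm/a
  Sd branch = 0.0175·Sd^0.57·e^(0.008·RH+0.085·T) = 1.075 μm/a
  sum: 5.522 + 1.075 → r_corr = 6.597 μm/a
Long-term exponent b (ISO 9224 Table 2, B1) = 0.813
  D(13) = 6.597 × 13^0.813 = 6.597 × 8.047 = 53.09 μm

D(13) = 53.1 μm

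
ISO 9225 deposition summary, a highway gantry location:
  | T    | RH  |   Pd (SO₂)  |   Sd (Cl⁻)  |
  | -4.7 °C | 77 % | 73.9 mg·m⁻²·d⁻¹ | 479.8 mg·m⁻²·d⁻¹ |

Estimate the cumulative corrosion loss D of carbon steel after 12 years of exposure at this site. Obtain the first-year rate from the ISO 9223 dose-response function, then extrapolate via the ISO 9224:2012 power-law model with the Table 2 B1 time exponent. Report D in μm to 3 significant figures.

D(12) = 212 μm

carbon steel: f(T) = +0.150·(T−10) [T≤10 °C] = -2.2050
  sulphur-dioxide contribution → 8.528 μm/a
  chloride contribution → 49.29 μm/a
  total first-year rate 57.82 μm/a
Power-law: D(12) = r_corr · 12^0.523
  D(12) = 57.82 × 12^0.523 = 57.82 × 3.668 = 212.1 μm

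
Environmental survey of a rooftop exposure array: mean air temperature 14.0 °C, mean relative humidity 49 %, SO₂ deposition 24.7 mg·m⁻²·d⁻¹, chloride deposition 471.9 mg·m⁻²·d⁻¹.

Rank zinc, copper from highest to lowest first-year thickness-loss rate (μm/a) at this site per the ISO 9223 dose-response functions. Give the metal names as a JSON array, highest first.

zinc: temperature factor f = -0.071·(4.0) = -0.2840
  Pd branch = 0.0129·Pd^0.44·e^(0.046·RH+f) = 0.3793 μm/a
  Cl⁻ term: 0.0175·471.9^0.57·exp(0.008·49+0.085·14.0) = 2.846
  r_corr = 0.3793 + 2.846 = 3.225 μm/a
copper: T>10 °C ⇒ hinge -0.080·(14.0−10) = -0.3200
  Pd branch = 0.0053·Pd^0.26·e^(0.059·RH+f) = 0.1596 μm/a
  Sd branch = 0.01025·Sd^0.27·e^(0.036·RH+0.049·T) = 0.6262 μm/a
  r_corr = 0.1596 + 0.6262 = 0.7857 μm/a
Ordering by μm/a: zinc (3.22) > copper (0.786)

["zinc", "copper"]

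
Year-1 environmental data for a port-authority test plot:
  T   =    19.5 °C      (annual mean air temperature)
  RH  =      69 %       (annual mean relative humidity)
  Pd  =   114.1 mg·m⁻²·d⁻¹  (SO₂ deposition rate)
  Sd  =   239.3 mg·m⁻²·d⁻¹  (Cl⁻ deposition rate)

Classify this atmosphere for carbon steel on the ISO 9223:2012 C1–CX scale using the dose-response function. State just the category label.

C5

carbon steel: f(T) = -0.054·(T−10) [T>10 °C] = -0.5130
  Pd branch = 1.77·Pd^0.52·e^(0.02·RH+f) = 49.46 μm/a
  Cl⁻ term: 0.102·239.3^0.62·exp(0.033·69+0.04·19.5) = 64.74
  sum: 49.46 + 64.74 → r_corr = 114.2 μm/a
ISO 9223 Table 2 (carbon steel): 80 < 114 ≤ 200 μm/a ⇒ C5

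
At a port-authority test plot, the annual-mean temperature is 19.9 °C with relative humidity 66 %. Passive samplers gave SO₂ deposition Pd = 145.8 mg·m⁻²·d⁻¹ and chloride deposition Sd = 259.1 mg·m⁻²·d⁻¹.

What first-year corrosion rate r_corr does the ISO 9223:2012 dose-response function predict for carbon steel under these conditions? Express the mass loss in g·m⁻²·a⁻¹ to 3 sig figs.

carbon steel: temperature factor f = -0.054·(9.9) = -0.5346
  SO₂ term: 1.77·145.8^0.52·exp(0.02·66-0.5346) = 51.79
  Cl⁻ term: 0.102·259.1^0.62·exp(0.033·66+0.04·19.9) = 62.6
  r_corr = 51.79 + 62.6 = 114.4 μm/a
Convert to mass loss: 114.4 μm/a × 7.85 g/cm³ = 897.9 g·m⁻²·a⁻¹

r_corr = 898 g·m⁻²·a⁻¹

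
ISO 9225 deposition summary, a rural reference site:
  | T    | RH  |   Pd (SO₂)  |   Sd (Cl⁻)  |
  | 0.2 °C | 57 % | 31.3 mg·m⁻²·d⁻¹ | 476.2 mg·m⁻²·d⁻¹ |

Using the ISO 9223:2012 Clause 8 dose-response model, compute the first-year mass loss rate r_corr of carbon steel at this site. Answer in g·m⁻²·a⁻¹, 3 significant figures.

carbon steel: temperature factor f = +0.150·(-9.8) = -1.4700
  sulphur-dioxide contribution → 7.627 μm/a
  chloride contribution → 30.85 μm/a
  total first-year rate 38.47 μm/a
Convert to mass loss: 38.47 μm/a × 7.85 g/cm³ = 302 g·m⁻²·a⁻¹

r_corr = 302 g·m⁻²·a⁻¹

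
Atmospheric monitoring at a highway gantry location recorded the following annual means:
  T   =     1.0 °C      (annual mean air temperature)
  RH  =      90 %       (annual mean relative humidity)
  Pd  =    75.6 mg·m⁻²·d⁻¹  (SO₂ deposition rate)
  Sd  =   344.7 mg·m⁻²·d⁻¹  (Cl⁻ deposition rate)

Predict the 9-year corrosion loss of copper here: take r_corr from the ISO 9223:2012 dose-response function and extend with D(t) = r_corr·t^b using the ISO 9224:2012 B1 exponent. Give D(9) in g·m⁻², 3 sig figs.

copper: T≤10 °C ⇒ hinge +0.126·(1.0−10) = -1.1340
  SO₂ term: 0.0053·75.6^0.26·exp(0.059·90-1.1340) = 1.062
  Sd branch = 0.01025·Sd^0.27·e^(0.036·RH+0.049·T) = 1.331 μm/a
  r_corr = 1.062 + 1.331 = 2.394 μm/a
Power-law: D(9) = r_corr · 9^0.667
  D(9) = 2.394 × 9^0.667 = 2.394 × 4.33 = 10.36 μm
  Mass loss = 10.36 μm × 8.96 g/cm³ = 92.86 g·m⁻²

D(9) = 92.9 g·m⁻²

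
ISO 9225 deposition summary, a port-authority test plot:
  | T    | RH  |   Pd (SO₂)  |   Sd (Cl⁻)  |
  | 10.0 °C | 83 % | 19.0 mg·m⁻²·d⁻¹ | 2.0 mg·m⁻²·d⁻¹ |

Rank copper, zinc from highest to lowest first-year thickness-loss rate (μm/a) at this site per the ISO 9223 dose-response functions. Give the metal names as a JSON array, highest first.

["zinc", "copper"]

copper: f(T) = +0.126·(T−10) [T≤10 °C] = +0.0000
  Pd branch = 0.0053·Pd^0.26·e^(0.059·RH+f) = 1.526 μm/a
  Sd branch = 0.01025·Sd^0.27·e^(0.036·RH+0.049·T) = 0.4004 μm/a
  r_corr = 1.526 + 0.4004 = 1.926 μm/a
zinc: T≤10 °C ⇒ hinge +0.038·(10.0−10) = +0.0000
  Pd branch = 0.0129·Pd^0.44·e^(0.046·RH+f) = 2.145 μm/a
  Cl⁻ term: 0.0175·2.0^0.57·exp(0.008·83+0.085·10.0) = 0.1181
  r_corr = 2.145 + 0.1181 = 2.263 μm/a
Ordering by μm/a: zinc (2.26) > copper (1.93)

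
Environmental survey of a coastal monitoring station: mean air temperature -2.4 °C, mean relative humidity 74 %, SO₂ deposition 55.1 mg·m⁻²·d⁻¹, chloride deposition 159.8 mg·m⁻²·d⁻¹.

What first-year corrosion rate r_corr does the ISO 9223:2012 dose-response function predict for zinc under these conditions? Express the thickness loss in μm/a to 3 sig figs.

zinc: T≤10 °C ⇒ hinge +0.038·(-2.4−10) = -0.4712
  Pd branch = 0.0129·Pd^0.44·e^(0.046·RH+f) = 1.414 μm/a
  Sd branch = 0.0175·Sd^0.57·e^(0.008·RH+0.085·T) = 0.4651 μm/a
  r_corr = 1.414 + 0.4651 = 1.879 μm/a

r_corr = 1.88 μm/a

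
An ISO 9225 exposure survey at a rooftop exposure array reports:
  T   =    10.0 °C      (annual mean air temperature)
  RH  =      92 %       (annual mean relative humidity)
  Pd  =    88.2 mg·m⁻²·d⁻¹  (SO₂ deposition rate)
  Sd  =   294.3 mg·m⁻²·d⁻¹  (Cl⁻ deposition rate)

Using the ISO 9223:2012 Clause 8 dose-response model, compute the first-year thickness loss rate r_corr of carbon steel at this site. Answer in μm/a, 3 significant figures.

r_corr = 222 μm/a

carbon steel: T≤10 °C ⇒ hinge +0.150·(10.0−10) = +0.0000
  sulphur-dioxide contribution → 114.5 μm/a
  chloride contribution → 107.5 μm/a
  ⇒ r_corr(carbon steel) = 222 μm/a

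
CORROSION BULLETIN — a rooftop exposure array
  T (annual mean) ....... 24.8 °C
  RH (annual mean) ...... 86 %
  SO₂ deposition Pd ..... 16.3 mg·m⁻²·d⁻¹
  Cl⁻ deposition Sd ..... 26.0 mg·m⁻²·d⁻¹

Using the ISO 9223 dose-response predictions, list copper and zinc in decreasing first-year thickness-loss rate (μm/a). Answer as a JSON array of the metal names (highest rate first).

["zinc", "copper"]

copper: temperature factor f = -0.080·(14.8) = -1.1840
  sulphur-dioxide contribution → 0.5356 μm/a
  chloride contribution → 1.841 μm/a
  total first-year rate 2.377 μm/a
zinc: temperature factor f = -0.071·(14.8) = -1.0508
  sulphur-dioxide contribution → 0.8048 μm/a
  chloride contribution → 1.836 μm/a
  total first-year rate 2.641 μm/a
Ordering by μm/a: zinc (2.64) > copper (2.38)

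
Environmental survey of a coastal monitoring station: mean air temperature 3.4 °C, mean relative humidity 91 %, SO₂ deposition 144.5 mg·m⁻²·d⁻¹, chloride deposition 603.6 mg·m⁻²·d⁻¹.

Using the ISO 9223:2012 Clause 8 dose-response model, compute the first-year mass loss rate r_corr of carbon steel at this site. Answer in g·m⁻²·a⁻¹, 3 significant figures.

r_corr = 1.40e+03 g·m⁻²·a⁻¹

carbon steel: T≤10 °C ⇒ hinge +0.150·(3.4−10) = -0.9900
  SO₂ term: 1.77·144.5^0.52·exp(0.02·91-0.9900) = 53.9
  Sd branch = 0.102·Sd^0.62·e^(0.033·RH+0.04·T) = 124.7 μm/a
  r_corr = 53.9 + 124.7 = 178.6 μm/a
Convert to mass loss: 178.6 μm/a × 7.85 g/cm³ = 1402 g·m⁻²·a⁻¹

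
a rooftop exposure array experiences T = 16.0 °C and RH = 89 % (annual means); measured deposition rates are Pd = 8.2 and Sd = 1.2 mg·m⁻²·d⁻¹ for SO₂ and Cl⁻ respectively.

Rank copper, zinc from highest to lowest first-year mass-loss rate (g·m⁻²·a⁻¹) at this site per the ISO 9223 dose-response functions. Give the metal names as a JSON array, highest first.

["copper", "zinc"]

copper: f(T) = -0.080·(T−10) [T>10 °C] = -0.4800
  sulphur-dioxide contribution → 1.081 μm/a
  chloride contribution → 0.5809 μm/a
  total first-year rate 1.662 μm/a
  mass loss = 1.662 μm/a × 8.96 g/cm³ = 14.89 g·m⁻²·a⁻¹
zinc: T>10 °C ⇒ hinge -0.071·(16.0−10) = -0.4260
  sulphur-dioxide contribution → 1.275 μm/a
  chloride contribution → 0.1542 μm/a
  ⇒ r_corr(zinc) = 1.43 μm/a
  mass loss = 1.43 μm/a × 7.14 g/cm³ = 10.21 g·m⁻²·a⁻¹
Ordering by g·m⁻²·a⁻¹: copper (14.9) > zinc (10.2)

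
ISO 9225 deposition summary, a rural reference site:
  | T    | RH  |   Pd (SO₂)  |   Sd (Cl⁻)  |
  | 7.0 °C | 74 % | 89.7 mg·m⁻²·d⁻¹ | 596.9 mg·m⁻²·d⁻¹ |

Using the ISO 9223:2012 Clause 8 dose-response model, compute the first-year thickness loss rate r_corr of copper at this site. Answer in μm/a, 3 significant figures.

copper: temperature factor f = +0.126·(-3.0) = -0.3780
  Pd branch = 0.0053·Pd^0.26·e^(0.059·RH+f) = 0.9204 μm/a
  Sd branch = 0.01025·Sd^0.27·e^(0.036·RH+0.049·T) = 1.165 μm/a
  r_corr = 0.9204 + 1.165 = 2.085 μm/a

r_corr = 2.08 μm/a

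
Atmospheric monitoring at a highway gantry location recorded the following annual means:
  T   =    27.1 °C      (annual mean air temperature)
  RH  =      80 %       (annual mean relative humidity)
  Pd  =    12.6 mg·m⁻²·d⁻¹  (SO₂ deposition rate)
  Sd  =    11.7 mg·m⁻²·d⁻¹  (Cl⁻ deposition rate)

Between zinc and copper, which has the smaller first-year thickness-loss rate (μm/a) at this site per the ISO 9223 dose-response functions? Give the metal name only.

zinc: T>10 °C ⇒ hinge -0.071·(27.1−10) = -1.2141
  SO₂ term: 0.0129·12.6^0.44·exp(0.046·80-1.2141) = 0.4631
  Cl⁻ term: 0.0175·11.7^0.57·exp(0.008·80+0.085·27.1) = 1.35
  r_corr = 0.4631 + 1.35 = 1.813 μm/a
copper: temperature factor f = -0.080·(17.1) = -1.3680
  Pd branch = 0.0053·Pd^0.26·e^(0.059·RH+f) = 0.2925 μm/a
  Cl⁻ term: 0.01025·11.7^0.27·exp(0.036·80+0.049·27.1) = 1.338
  sum: 0.2925 + 1.338 → r_corr = 1.631 μm/a
Ordering by μm/a: zinc (1.81) > copper (1.63)

copper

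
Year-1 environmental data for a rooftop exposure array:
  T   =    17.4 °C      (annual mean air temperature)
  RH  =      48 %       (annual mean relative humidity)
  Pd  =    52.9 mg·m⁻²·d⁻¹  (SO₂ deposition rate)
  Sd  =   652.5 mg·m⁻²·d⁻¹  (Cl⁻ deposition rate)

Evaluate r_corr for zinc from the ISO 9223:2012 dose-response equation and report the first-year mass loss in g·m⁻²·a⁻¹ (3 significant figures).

r_corr = 35.2 g·m⁻²·a⁻¹

zinc: T>10 °C ⇒ hinge -0.071·(17.4−10) = -0.5254
  sulphur-dioxide contribution → 0.3978 μm/a
  chloride contribution → 4.534 μm/a
  total first-year rate 4.931 μm/a
Convert to mass loss: 4.931 μm/a × 7.14 g/cm³ = 35.21 g·m⁻²·a⁻¹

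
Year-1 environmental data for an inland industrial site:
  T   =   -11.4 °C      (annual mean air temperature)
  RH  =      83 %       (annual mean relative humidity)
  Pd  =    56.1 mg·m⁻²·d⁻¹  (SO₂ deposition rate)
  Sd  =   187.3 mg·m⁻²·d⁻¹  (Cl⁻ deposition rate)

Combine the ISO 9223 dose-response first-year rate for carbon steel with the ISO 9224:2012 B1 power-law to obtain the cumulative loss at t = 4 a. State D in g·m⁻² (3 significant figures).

D(4) = 465 g·m⁻²

carbon steel: f(T) = +0.150·(T−10) [T≤10 °C] = -3.2100
  sulphur-dioxide contribution → 3.05 μm/a
  chloride contribution → 25.65 μm/a
  total first-year rate 28.7 μm/a
Power-law: D(4) = r_corr · 4^0.523
  D(4) = 28.7 × 4^0.523 = 28.7 × 2.065 = 59.26 μm
  Mass loss = 59.26 μm × 7.85 g/cm³ = 465.2 g·m⁻²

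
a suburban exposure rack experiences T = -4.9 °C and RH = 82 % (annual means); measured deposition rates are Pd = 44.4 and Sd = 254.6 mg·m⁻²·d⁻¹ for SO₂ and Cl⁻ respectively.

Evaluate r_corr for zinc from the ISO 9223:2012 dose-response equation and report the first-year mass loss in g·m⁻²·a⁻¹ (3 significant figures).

r_corr = 15.8 g·m⁻²·a⁻¹

zinc: T≤10 °C ⇒ hinge +0.038·(-4.9−10) = -0.5662
  Pd branch = 0.0129·Pd^0.44·e^(0.046·RH+f) = 1.689 μm/a
  Sd branch = 0.0175·Sd^0.57·e^(0.008·RH+0.085·T) = 0.5229 μm/a
  sum: 1.689 + 0.5229 → r_corr = 2.212 μm/a
Convert to mass loss: 2.212 μm/a × 7.14 g/cm³ = 15.79 g·m⁻²·a⁻¹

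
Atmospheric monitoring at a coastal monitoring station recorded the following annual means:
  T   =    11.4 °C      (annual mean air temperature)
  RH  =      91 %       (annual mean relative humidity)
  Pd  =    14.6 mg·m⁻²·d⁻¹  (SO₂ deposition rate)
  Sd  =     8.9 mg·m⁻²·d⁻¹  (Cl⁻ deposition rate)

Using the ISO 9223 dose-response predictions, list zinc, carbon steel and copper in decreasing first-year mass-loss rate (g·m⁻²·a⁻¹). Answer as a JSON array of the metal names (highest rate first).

["carbon steel", "copper", "zinc"]

zinc: T>10 °C ⇒ hinge -0.071·(11.4−10) = -0.0994
  SO₂ term: 0.0129·14.6^0.44·exp(0.046·91-0.0994) = 2.499
  Sd branch = 0.0175·Sd^0.57·e^(0.008·RH+0.085·T) = 0.332 μm/a
  r_corr = 2.499 + 0.332 = 2.831 μm/a
  mass loss = 2.831 μm/a × 7.14 g/cm³ = 20.21 g·m⁻²·a⁻¹
carbon steel: f(T) = -0.054·(T−10) [T>10 °C] = -0.0756
  Pd branch = 1.77·Pd^0.52·e^(0.02·RH+f) = 40.83 μm/a
  Cl⁻ term: 0.102·8.9^0.62·exp(0.033·91+0.04·11.4) = 12.57
  r_corr = 40.83 + 12.57 = 53.41 μm/a
  mass loss = 53.41 μm/a × 7.85 g/cm³ = 419.2 g·m⁻²·a⁻¹
copper: temperature factor f = -0.080·(1.4) = -0.1120
  SO₂ term: 0.0053·14.6^0.26·exp(0.059·91-0.1120) = 2.042
  Sd branch = 0.01025·Sd^0.27·e^(0.036·RH+0.049·T) = 0.8559 μm/a
  sum: 2.042 + 0.8559 → r_corr = 2.898 μm/a
  mass loss = 2.898 μm/a × 8.96 g/cm³ = 25.97 g·m⁻²·a⁻¹
Ordering by g·m⁻²·a⁻¹: carbon steel (419) > copper (26) > zinc (20.2)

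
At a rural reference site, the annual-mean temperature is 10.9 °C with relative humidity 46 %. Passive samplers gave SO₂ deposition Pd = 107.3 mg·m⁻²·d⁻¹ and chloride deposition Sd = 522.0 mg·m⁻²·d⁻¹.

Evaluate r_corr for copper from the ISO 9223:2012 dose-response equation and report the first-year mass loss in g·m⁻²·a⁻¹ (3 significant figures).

r_corr = 6.69 g·m⁻²·a⁻¹

copper: f(T) = -0.080·(T−10) [T>10 °C] = -0.0720
  SO₂ term: 0.0053·107.3^0.26·exp(0.059·46-0.0720) = 0.251
  Cl⁻ term: 0.01025·522.0^0.27·exp(0.036·46+0.049·10.9) = 0.4962
  r_corr = 0.251 + 0.4962 = 0.7472 μm/a
Convert to mass loss: 0.7472 μm/a × 8.96 g/cm³ = 6.695 g·m⁻²·a⁻¹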